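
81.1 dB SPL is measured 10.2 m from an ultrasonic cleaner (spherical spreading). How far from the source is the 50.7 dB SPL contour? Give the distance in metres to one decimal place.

Point-source spreading drops the level by 20·log₁₀(r₂/r₁); inverting, r₂/r₁ = 10^(ΔL/20).
r₂ = 10.2·10^((81.1−50.7)/20) = 10.2·10^(30.4/20) = 337.75 m.

337.8 m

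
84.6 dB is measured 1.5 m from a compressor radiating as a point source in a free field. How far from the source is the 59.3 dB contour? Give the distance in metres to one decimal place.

27.6 m

Point-source spreading drops the level by 20·log₁₀(r₂/r₁); inverting, r₂/r₁ = 10^(ΔL/20).
r₂ = 1.5·10^((84.6−59.3)/20) = 1.5·10^(25.3/20) = 27.61 m.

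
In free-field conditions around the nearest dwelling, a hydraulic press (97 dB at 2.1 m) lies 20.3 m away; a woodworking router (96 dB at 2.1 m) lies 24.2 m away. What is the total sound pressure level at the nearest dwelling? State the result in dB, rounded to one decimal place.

First find each source's level at the receiver (point-source: −20·log₁₀(r/r_ref)), then combine on an intensity basis.
hydraulic press: 97 − 20·log₁₀(20.3/2.1) = 97 − 19.71 = 77.29 dB.
woodworking router: 96 − 20·log₁₀(24.2/2.1) = 96 − 21.23 = 74.77 dB.
Σ 10^(L/10) = 8.361e+07 → L_total = 10·log₁₀(8.361e+07) = 79.22 dB.

79.2 dB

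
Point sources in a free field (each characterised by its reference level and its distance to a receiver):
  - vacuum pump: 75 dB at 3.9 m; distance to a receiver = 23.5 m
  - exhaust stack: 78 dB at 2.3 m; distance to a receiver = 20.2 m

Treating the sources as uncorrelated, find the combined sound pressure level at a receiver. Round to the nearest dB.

62 dB

Propagate each source to the receiver with L = L_ref − 20·log₁₀(r/r_ref), then add intensities.
vacuum pump: 75 − 20·log₁₀(23.5/3.9) = 75 − 15.60 = 59.40 dB.
exhaust stack: 78 − 20·log₁₀(20.2/2.3) = 78 − 18.87 = 59.13 dB.
Σ 10^(L/10) = 1.689e+06 → L_total = 10·log₁₀(1.689e+06) = 62.28 dB.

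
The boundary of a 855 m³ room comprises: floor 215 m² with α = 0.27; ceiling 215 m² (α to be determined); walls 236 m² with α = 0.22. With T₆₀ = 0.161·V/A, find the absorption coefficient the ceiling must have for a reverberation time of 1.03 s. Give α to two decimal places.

0.11

Required total absorption A = 0.161·855/1.03 = 133.65 m².
Absorption from the other surfaces = 215·0.27 + 236·0.22 = 109.97 m², so the ceiling must supply 23.68 m² over 215 m².
α = 23.68/215 = 0.110.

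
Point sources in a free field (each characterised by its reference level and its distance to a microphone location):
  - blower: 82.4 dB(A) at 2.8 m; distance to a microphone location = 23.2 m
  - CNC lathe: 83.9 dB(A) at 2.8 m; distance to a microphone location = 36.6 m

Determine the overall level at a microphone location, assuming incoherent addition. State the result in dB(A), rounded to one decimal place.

First find each source's level at the receiver (point-source: −20·log₁₀(r/r_ref)), then combine on an intensity basis.
blower: 82.4 − 20·log₁₀(23.2/2.8) = 82.4 − 18.37 = 64.03 dB(A).
CNC lathe: 83.9 − 20·log₁₀(36.6/2.8) = 83.9 − 22.33 = 61.57 dB(A).
Σ 10^(L/10) = 3.968e+06 → L_total = 10·log₁₀(3.968e+06) = 65.99 dB(A).

66.0 dB(A)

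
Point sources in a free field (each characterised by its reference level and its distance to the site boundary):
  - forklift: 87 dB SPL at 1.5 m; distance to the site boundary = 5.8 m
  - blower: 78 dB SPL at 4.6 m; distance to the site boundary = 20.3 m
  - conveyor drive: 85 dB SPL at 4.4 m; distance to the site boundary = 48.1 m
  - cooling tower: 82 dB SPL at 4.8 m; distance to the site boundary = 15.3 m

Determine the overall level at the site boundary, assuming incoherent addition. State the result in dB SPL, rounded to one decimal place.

77.4 dB SPL

First find each source's level at the receiver (point-source: −20·log₁₀(r/r_ref)), then combine on an intensity basis.
forklift: 87 − 20·log₁₀(5.8/1.5) = 87 − 11.75 = 75.25 dB SPL.
blower: 78 − 20·log₁₀(20.3/4.6) = 78 − 12.89 = 65.11 dB SPL.
conveyor drive: 85 − 20·log₁₀(48.1/4.4) = 85 − 20.77 = 64.23 dB SPL.
cooling tower: 82 − 20·log₁₀(15.3/4.8) = 82 − 10.07 = 71.93 dB SPL.
Σ 10^(L/10) = 5.501e+07 → L_total = 10·log₁₀(5.501e+07) = 77.40 dB SPL.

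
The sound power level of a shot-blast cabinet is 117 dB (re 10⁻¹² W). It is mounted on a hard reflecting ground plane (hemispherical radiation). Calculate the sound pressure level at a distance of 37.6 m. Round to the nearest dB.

The power spreads over a hemisphere of area 2π·r², so L_p = L_w − 10·log₁₀(2π·r²).
2π·r² = 8883 m², 10·log₁₀ of that is 39.486 dB.
L_p = 117 − 39.486 = 77.51 dB.

78 dB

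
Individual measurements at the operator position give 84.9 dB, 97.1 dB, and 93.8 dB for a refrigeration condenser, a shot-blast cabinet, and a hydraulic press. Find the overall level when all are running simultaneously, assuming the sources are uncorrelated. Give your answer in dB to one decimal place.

For uncorrelated sources the intensities add, so convert each level to linear form, sum, and take 10·log₁₀ of the total.
Σ 10^(L/10) = 10^(84.9/10) + 10^(97.1/10) + 10^(93.8/10) = 7.836e+09.
L_total = 10·log₁₀(7.836e+09) = 98.94 dB.

98.9 dB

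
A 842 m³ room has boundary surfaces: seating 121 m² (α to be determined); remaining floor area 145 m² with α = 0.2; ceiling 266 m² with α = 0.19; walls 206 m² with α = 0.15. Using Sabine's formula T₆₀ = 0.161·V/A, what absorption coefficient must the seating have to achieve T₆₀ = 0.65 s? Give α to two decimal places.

0.81

Required total absorption A = 0.161·842/0.65 = 208.56 m².
Absorption from the other surfaces = 145·0.2 + 266·0.19 + 206·0.15 = 110.44 m², so the seating must supply 98.12 m² over 121 m².
α = 98.12/121 = 0.811.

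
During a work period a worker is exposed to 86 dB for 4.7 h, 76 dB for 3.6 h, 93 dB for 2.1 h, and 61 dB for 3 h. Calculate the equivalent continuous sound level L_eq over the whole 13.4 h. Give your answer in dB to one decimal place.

The energy average is taken in the linear domain: L_eq = 10·log₁₀[(Σ tᵢ·10^(Lᵢ/10))/T], T = 13.4 h.
Σ tᵢ·10^(Lᵢ/10) = 4.7·10^(86/10) + 3.6·10^(76/10) + 2.1·10^(93/10) + 3·10^(61/10) = 6.208e+09.
L_eq = 10·log₁₀(6.208e+09/13.4) = 86.66 dB.

86.7 dB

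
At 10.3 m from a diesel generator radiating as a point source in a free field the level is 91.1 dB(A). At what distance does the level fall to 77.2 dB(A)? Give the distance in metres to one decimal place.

For a point source L₁ − L₂ = 20·log₁₀(r₂/r₁), so r₂ = r₁·10^((L₁−L₂)/20).
r₂ = 10.3·10^((91.1−77.2)/20) = 10.3·10^(13.9/20) = 51.03 m.

51.0 m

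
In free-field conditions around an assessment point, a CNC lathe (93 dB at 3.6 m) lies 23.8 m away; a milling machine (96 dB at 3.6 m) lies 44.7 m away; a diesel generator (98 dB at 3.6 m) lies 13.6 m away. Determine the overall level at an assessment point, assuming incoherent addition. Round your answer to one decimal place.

Apply inverse-square spreading to bring every level to the receiver, then sum 10^(L/10).
CNC lathe: 93 − 20·log₁₀(23.8/3.6) = 93 − 16.41 = 76.59 dB.
milling machine: 96 − 20·log₁₀(44.7/3.6) = 96 − 21.88 = 74.12 dB.
diesel generator: 98 − 20·log₁₀(13.6/3.6) = 98 − 11.54 = 86.46 dB.
Σ 10^(L/10) = 5.136e+08 → L_total = 10·log₁₀(5.136e+08) = 87.11 dB.

87.1 dB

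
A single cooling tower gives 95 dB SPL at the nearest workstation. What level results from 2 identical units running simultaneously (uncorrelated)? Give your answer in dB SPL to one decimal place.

98.0 dB SPL

With 2 equal, uncorrelated contributions the intensity is 2× that of one unit, giving a rise of 10·log₁₀ 2.
L_total = 95 + 10·log₁₀(2) = 95 + 3.010 = 98.01 dB SPL.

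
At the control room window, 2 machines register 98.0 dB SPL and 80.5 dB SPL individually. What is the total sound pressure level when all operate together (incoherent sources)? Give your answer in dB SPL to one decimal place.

For uncorrelated sources the intensities add, so convert each level to linear form, sum, and take 10·log₁₀ of the total.
Σ 10^(L/10) = 10^(98.0/10) + 10^(80.5/10) = 6.422e+09.
L_total = 10·log₁₀(6.422e+09) = 98.08 dB SPL.

98.1 dB SPL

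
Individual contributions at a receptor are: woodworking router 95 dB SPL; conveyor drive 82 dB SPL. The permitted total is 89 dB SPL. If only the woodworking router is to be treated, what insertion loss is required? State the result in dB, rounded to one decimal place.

The untreated sources together contribute 10^(82/10) = 1.585e+08, i.e. 82.00 dB SPL.
The limit corresponds to 10^(89/10) = 7.943e+08; subtracting the fixed part leaves 6.358e+08 for the woodworking router, i.e. 88.03 dB SPL.
So the woodworking router must be reduced from 95 to 88.03 dB SPL: IL = 6.97 dB.

7.0 dB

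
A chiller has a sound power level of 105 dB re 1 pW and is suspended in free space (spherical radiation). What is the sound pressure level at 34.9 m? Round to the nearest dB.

The power spreads over a sphere of area 4π·r², so L_p = L_w − 10·log₁₀(4π·r²).
4π·r² = 1.531e+04 m², 10·log₁₀ of that is 41.849 dB.
L_p = 105 − 41.849 = 63.15 dB.

63 dB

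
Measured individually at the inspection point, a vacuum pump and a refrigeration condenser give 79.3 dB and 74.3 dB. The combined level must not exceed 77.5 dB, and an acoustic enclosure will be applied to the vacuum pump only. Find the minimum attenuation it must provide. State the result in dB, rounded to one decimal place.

4.6 dB

Everything except the vacuum pump sums to 10^(74.3/10) = 2.692e+07 in linear terms, 74.30 dB.
The limit corresponds to 10^(77.5/10) = 5.623e+07; subtracting the fixed part leaves 2.932e+07 for the vacuum pump, i.e. 74.67 dB.
So the vacuum pump must be reduced from 79.3 to 74.67 dB: IL = 4.63 dB.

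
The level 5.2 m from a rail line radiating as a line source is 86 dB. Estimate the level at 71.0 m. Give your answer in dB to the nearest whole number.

For a line source, L₂ = L₁ − 10·log₁₀(r₂/r₁).
L₂ = 86 − 10·log₁₀(71.0/5.2) = 86 − 11.353 = 74.65 dB.

75 dB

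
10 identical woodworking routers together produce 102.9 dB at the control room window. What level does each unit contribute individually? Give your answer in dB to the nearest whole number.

For N identical incoherent sources L_total = L₁ + 10·log₁₀ N, so L₁ = 102.9 − 10·log₁₀(10) = 102.9 − 10.000.

93 dB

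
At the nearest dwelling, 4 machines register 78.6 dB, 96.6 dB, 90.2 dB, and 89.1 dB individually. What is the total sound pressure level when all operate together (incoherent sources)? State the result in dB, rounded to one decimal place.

For uncorrelated sources the intensities add, so convert each level to linear form, sum, and take 10·log₁₀ of the total.
Σ 10^(L/10) = 10^(78.6/10) + 10^(96.6/10) + 10^(90.2/10) + 10^(89.1/10) = 6.503e+09.
L_total = 10·log₁₀(6.503e+09) = 98.13 dB.

98.1 dB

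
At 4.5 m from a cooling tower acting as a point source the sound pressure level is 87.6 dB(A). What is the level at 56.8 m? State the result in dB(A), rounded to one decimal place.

Spherical spreading from a point source gives a 20·log₁₀(r₂/r₁) drop.
L₂ = 87.6 − 20·log₁₀(56.8/4.5) = 87.6 − 22.023 = 65.58 dB(A).

65.6 dB(A)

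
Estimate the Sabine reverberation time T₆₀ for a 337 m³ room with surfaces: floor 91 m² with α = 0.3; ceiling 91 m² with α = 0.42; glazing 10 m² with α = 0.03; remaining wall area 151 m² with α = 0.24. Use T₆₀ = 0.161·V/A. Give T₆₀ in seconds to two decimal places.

A = Σ Sᵢαᵢ = 91·0.3 + 91·0.42 + 10·0.03 + 151·0.24 = 102.06 m².
T₆₀ = 0.161 × 337 / 102.06 = 0.532 s.

0.53 s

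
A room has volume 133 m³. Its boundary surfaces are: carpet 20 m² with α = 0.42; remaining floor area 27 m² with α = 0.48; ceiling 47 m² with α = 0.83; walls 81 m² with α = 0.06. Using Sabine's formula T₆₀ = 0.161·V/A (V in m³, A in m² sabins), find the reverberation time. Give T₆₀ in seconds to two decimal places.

A = Σ Sᵢαᵢ = 20·0.42 + 27·0.48 + 47·0.83 + 81·0.06 = 65.23 m².
T₆₀ = 0.161·V/A = 0.161·133/65.23 = 0.328 s.

0.33 s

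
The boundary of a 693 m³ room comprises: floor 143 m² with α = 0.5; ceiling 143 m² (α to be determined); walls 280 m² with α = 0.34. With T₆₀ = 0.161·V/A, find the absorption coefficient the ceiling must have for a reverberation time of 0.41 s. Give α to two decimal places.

0.74

From T₆₀ = 0.161·V/A, the target T₆₀ = 0.41 s needs A = 0.161·693/0.41 = 272.13 m².
Absorption from the other surfaces = 143·0.5 + 280·0.34 = 166.70 m², so the ceiling must supply 105.43 m² over 143 m².
α = 105.43/143 = 0.737.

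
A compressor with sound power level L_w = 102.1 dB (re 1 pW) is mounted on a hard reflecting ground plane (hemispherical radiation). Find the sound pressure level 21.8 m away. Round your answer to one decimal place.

67.3 dB

L_p = L_w − 10·log₁₀(2π·r²) with r = 21.8 m.
2π·r² = 2986 m², 10·log₁₀ of that is 34.751 dB.
L_p = 102.1 − 34.751 = 67.35 dB.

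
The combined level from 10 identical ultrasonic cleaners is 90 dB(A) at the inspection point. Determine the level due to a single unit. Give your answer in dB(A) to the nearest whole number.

80 dB(A)

Dividing the total intensity by 10 lowers the level by 10·log₁₀ 10 = 10.000 dB: L₁ = 90 − 10.000.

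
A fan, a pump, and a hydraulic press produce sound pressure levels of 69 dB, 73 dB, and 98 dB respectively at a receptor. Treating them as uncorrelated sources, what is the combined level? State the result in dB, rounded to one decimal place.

98.0 dB

For uncorrelated sources the intensities add, so convert each level to linear form, sum, and take 10·log₁₀ of the total.
Σ 10^(L/10) = 10^(69/10) + 10^(73/10) + 10^(98/10) = 6.337e+09.
L_total = 10·log₁₀(6.337e+09) = 98.02 dB.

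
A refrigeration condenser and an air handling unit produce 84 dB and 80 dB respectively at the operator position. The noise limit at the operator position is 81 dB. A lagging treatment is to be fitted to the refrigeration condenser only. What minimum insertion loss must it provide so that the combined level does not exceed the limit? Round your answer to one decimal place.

9.9 dB

Everything except the refrigeration condenser sums to 10^(80/10) = 1.000e+08 in linear terms, 80.00 dB.
The limit corresponds to 10^(81/10) = 1.259e+08; subtracting the fixed part leaves 2.589e+07 for the refrigeration condenser, i.e. 74.13 dB.
So the refrigeration condenser must be reduced from 84 to 74.13 dB: IL = 9.87 dB.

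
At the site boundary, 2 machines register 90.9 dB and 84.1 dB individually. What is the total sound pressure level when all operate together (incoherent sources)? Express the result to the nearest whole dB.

Incoherent sources combine by intensity addition: L_total = 10·log₁₀(Σ 10^(L_i/10)).
Σ 10^(L/10) = 10^(90.9/10) + 10^(84.1/10) = 1.487e+09.
L_total = 10·log₁₀(1.487e+09) = 91.72 dB.

92 dB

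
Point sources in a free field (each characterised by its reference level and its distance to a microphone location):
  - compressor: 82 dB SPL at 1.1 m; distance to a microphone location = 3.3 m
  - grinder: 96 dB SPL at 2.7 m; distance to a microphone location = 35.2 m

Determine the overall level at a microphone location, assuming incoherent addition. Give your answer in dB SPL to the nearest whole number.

Apply inverse-square spreading to bring every level to the receiver, then sum 10^(L/10).
compressor: 82 − 20·log₁₀(3.3/1.1) = 82 − 9.54 = 72.46 dB SPL.
grinder: 96 − 20·log₁₀(35.2/2.7) = 96 − 22.30 = 73.70 dB SPL.
Σ 10^(L/10) = 4.103e+07 → L_total = 10·log₁₀(4.103e+07) = 76.13 dB SPL.

76 dB SPL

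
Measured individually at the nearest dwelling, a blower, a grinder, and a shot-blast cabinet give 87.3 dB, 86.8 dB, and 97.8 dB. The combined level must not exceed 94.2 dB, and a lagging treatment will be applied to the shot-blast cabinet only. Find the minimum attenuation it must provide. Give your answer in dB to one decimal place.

5.7 dB

Fixed contribution from the other sources: Σ 10^(L/10) = 10^(87.3/10) + 10^(86.8/10) = 1.016e+09 (90.07 dB).
The limit corresponds to 10^(94.2/10) = 2.630e+09; subtracting the fixed part leaves 1.615e+09 for the shot-blast cabinet, i.e. 92.08 dB.
So the shot-blast cabinet must be reduced from 97.8 to 92.08 dB: IL = 5.72 dB.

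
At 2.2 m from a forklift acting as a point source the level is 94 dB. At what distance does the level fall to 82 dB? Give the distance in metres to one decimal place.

For a point source L₁ − L₂ = 20·log₁₀(r₂/r₁), so r₂ = r₁·10^((L₁−L₂)/20).
r₂ = 2.2·10^((94−82)/20) = 2.2·10^(12.0/20) = 8.76 m.

8.8 m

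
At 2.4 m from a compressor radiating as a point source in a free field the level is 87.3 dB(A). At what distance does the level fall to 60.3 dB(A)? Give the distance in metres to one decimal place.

53.7 m

Point-source spreading drops the level by 20·log₁₀(r₂/r₁); inverting, r₂/r₁ = 10^(ΔL/20).
r₂ = 2.4·10^((87.3−60.3)/20) = 2.4·10^(27.0/20) = 53.73 m.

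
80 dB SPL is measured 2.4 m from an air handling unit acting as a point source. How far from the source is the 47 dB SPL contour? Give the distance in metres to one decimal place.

Point-source spreading drops the level by 20·log₁₀(r₂/r₁); inverting, r₂/r₁ = 10^(ΔL/20).
r₂ = 2.4·10^((80−47)/20) = 2.4·10^(33.0/20) = 107.20 m.

107.2 m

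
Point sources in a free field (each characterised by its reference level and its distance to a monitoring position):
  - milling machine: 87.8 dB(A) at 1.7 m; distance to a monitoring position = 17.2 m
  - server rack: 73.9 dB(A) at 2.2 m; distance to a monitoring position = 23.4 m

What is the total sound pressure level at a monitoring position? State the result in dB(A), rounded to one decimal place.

Propagate each source to the receiver with L = L_ref − 20·log₁₀(r/r_ref), then add intensities.
milling machine: 87.8 − 20·log₁₀(17.2/1.7) = 87.8 − 20.10 = 67.70 dB(A).
server rack: 73.9 − 20·log₁₀(23.4/2.2) = 73.9 − 20.54 = 53.36 dB(A).
Σ 10^(L/10) = 6.103e+06 → L_total = 10·log₁₀(6.103e+06) = 67.86 dB(A).

67.9 dB(A)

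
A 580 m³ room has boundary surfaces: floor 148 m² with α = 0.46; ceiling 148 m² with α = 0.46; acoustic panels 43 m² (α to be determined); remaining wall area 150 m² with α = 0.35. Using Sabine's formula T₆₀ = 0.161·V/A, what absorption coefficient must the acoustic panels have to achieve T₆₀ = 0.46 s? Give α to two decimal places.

A = 0.161·V/T₆₀ = 0.161·580/0.46 = 203.00 m² sabins.
Absorption from the other surfaces = 148·0.46 + 148·0.46 + 150·0.35 = 188.66 m², so the acoustic panels must supply 14.34 m² over 43 m².
α = 14.34/43 = 0.333.

0.33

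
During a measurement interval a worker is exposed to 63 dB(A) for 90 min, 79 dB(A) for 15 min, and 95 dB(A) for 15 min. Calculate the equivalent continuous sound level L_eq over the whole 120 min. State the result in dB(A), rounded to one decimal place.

L_eq = 10·log₁₀[(1/T)·Σ tᵢ·10^(Lᵢ/10)] with T = 120 min.
Σ tᵢ·10^(Lᵢ/10) = 90·10^(63/10) + 15·10^(79/10) + 15·10^(95/10) = 4.881e+10.
L_eq = 10·log₁₀(4.881e+10/120) = 86.09 dB(A).

86.1 dB(A)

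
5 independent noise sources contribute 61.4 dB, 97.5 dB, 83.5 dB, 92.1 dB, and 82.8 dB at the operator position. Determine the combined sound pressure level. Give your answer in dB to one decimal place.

For uncorrelated sources the intensities add, so convert each level to linear form, sum, and take 10·log₁₀ of the total.
Σ 10^(L/10) = 10^(61.4/10) + 10^(97.5/10) + 10^(83.5/10) + 10^(92.1/10) + 10^(82.8/10) = 7.661e+09.
L_total = 10·log₁₀(7.661e+09) = 98.84 dB.

98.8 dB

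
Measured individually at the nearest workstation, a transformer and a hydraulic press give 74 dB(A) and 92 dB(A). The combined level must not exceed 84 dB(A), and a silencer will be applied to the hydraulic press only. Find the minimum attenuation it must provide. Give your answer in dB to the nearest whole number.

The untreated sources together contribute 10^(74/10) = 2.512e+07, i.e. 74.00 dB(A).
The limit corresponds to 10^(84/10) = 2.512e+08; subtracting the fixed part leaves 2.261e+08 for the hydraulic press, i.e. 83.54 dB(A).
Required insertion loss = 92 − 83.54 = 8.46 dB.

8 dB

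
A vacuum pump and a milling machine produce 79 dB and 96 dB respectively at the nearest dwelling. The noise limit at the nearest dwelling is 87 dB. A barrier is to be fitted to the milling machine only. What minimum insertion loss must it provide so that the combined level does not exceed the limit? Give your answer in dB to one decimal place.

Everything except the milling machine sums to 10^(79/10) = 7.943e+07 in linear terms, 79.00 dB.
To meet 87 dB overall, the treated milling machine may contribute at most 10^(87/10) − 7.943e+07 = 4.218e+08, i.e. 86.25 dB.
Required insertion loss = 96 − 86.25 = 9.75 dB.

9.7 dB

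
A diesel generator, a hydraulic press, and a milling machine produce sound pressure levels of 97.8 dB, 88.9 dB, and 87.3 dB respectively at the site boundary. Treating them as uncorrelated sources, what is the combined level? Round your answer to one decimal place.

98.7 dB

For uncorrelated sources the intensities add, so convert each level to linear form, sum, and take 10·log₁₀ of the total.
Σ 10^(L/10) = 10^(97.8/10) + 10^(88.9/10) + 10^(87.3/10) = 7.339e+09.
L_total = 10·log₁₀(7.339e+09) = 98.66 dB.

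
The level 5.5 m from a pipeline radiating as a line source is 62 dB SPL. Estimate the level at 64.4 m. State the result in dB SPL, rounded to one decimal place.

For a line source, L₂ = L₁ − 10·log₁₀(r₂/r₁).
L₂ = 62 − 10·log₁₀(64.4/5.5) = 62 − 10.685 = 51.31 dB SPL.

51.3 dB SPL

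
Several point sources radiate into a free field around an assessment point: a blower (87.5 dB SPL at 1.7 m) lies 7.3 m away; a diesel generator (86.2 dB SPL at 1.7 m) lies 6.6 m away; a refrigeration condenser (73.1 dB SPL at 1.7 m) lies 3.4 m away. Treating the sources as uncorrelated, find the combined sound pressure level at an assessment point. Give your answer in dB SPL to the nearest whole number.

Propagate each source to the receiver with L = L_ref − 20·log₁₀(r/r_ref), then add intensities.
blower: 87.5 − 20·log₁₀(7.3/1.7) = 87.5 − 12.66 = 74.84 dB SPL.
diesel generator: 86.2 − 20·log₁₀(6.6/1.7) = 86.2 − 11.78 = 74.42 dB SPL.
refrigeration condenser: 73.1 − 20·log₁₀(3.4/1.7) = 73.1 − 6.02 = 67.08 dB SPL.
Σ 10^(L/10) = 6.326e+07 → L_total = 10·log₁₀(6.326e+07) = 78.01 dB SPL.

78 dB SPL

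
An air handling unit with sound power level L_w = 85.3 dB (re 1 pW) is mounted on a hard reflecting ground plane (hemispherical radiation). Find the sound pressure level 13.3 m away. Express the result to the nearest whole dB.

55 dB

Free-field hemispherical radiation: L_p = L_w − 10·log₁₀(2π·r²), r = 13.3 m.
2π·r² = 1111 m², 10·log₁₀ of that is 30.459 dB.
L_p = 85.3 − 30.459 = 54.84 dB.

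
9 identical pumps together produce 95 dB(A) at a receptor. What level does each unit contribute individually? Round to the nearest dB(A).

For N identical incoherent sources L_total = L₁ + 10·log₁₀ N, so L₁ = 95 − 10·log₁₀(9) = 95 − 9.542.

85 dB(A)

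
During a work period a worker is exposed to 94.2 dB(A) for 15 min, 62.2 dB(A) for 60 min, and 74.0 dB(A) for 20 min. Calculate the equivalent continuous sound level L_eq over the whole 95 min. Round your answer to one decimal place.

L_eq = 10·log₁₀[(1/T)·Σ tᵢ·10^(Lᵢ/10)] with T = 95 min.
Σ tᵢ·10^(Lᵢ/10) = 15·10^(94.2/10) + 60·10^(62.2/10) + 20·10^(74.0/10) = 4.006e+10.
L_eq = 10·log₁₀(4.006e+10/95) = 86.25 dB(A).

86.2 dB(A)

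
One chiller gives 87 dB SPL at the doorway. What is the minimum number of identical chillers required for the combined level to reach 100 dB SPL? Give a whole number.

20

Need L₁ + 10·log₁₀ N ≥ 100, i.e. log₁₀ N ≥ 1.30.
N ≥ 10^(13.0/10) = 19.953, so N = 20.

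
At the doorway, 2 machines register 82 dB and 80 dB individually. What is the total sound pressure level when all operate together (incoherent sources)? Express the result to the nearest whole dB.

Incoherent sources combine by intensity addition: L_total = 10·log₁₀(Σ 10^(L_i/10)).
Σ 10^(L/10) = 10^(82/10) + 10^(80/10) = 2.585e+08.
L_total = 10·log₁₀(2.585e+08) = 84.12 dB.

84 dB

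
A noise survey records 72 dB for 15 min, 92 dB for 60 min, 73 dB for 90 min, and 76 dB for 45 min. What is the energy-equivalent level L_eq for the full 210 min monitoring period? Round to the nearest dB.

The energy average is taken in the linear domain: L_eq = 10·log₁₀[(Σ tᵢ·10^(Lᵢ/10))/T], T = 210 min.
Σ tᵢ·10^(Lᵢ/10) = 15·10^(72/10) + 60·10^(92/10) + 90·10^(73/10) + 45·10^(76/10) = 9.892e+10.
L_eq = 10·log₁₀(9.892e+10/210) = 86.73 dB.

87 dB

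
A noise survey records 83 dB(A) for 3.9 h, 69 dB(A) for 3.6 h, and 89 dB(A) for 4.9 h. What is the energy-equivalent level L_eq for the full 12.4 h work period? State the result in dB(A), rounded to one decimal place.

Weight each interval's intensity by its duration and average over T = 12.4 h:
Σ tᵢ·10^(Lᵢ/10) = 3.9·10^(83/10) + 3.6·10^(69/10) + 4.9·10^(89/10) = 4.699e+09.
L_eq = 10·log₁₀(4.699e+09/12.4) = 85.79 dB(A).

85.8 dB(A)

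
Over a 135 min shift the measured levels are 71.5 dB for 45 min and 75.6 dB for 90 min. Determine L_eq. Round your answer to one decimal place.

74.6 dB

Weight each interval's intensity by its duration and average over T = 135 min:
Σ tᵢ·10^(Lᵢ/10) = 45·10^(71.5/10) + 90·10^(75.6/10) = 3.903e+09.
L_eq = 10·log₁₀(3.903e+09/135) = 74.61 dB.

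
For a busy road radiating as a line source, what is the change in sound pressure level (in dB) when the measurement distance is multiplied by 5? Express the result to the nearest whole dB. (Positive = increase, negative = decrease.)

A line source loses 3 dB per doubling of distance; generally ΔL = −10·log₁₀(r₂/r₁).
ΔL = −10·log₁₀(5) = -6.99 dB.

-7 dB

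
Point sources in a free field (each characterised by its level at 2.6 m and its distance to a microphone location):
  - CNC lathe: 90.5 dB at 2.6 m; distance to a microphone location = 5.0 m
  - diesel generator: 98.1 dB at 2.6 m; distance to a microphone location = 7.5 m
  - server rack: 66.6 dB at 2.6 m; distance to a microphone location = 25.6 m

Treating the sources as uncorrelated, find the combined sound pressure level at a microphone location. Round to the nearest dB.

First find each source's level at the receiver (point-source: −20·log₁₀(r/r_ref)), then combine on an intensity basis.
CNC lathe: 90.5 − 20·log₁₀(5.0/2.6) = 90.5 − 5.68 = 84.82 dB.
diesel generator: 98.1 − 20·log₁₀(7.5/2.6) = 98.1 − 9.20 = 88.90 dB.
server rack: 66.6 − 20·log₁₀(25.6/2.6) = 66.6 − 19.87 = 46.73 dB.
Σ 10^(L/10) = 1.079e+09 → L_total = 10·log₁₀(1.079e+09) = 90.33 dB.

90 dB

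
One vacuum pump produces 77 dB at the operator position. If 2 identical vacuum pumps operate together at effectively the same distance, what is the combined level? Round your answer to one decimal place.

With 2 equal, uncorrelated contributions the intensity is 2× that of one unit, giving a rise of 10·log₁₀ 2.
L_total = 77 + 10·log₁₀(2) = 77 + 3.010 = 80.01 dB.

80.0 dB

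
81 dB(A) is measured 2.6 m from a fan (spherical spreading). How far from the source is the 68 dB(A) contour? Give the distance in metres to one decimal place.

11.6 m

Point-source spreading drops the level by 20·log₁₀(r₂/r₁); inverting, r₂/r₁ = 10^(ΔL/20).
r₂ = 2.6·10^((81−68)/20) = 2.6·10^(13.0/20) = 11.61 m.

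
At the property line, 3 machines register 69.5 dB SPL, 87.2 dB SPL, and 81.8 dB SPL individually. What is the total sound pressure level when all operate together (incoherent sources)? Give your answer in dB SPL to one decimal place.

88.4 dB SPL

For uncorrelated sources the intensities add, so convert each level to linear form, sum, and take 10·log₁₀ of the total.
Σ 10^(L/10) = 10^(69.5/10) + 10^(87.2/10) + 10^(81.8/10) = 6.851e+08.
L_total = 10·log₁₀(6.851e+08) = 88.36 dB SPL.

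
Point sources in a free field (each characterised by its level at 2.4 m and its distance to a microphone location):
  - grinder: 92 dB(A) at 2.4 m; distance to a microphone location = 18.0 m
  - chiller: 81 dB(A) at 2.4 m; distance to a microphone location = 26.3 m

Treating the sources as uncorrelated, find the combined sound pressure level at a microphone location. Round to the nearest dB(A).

Apply inverse-square spreading to bring every level to the receiver, then sum 10^(L/10).
grinder: 92 − 20·log₁₀(18.0/2.4) = 92 − 17.50 = 74.50 dB(A).
chiller: 81 − 20·log₁₀(26.3/2.4) = 81 − 20.79 = 60.21 dB(A).
Σ 10^(L/10) = 2.922e+07 → L_total = 10·log₁₀(2.922e+07) = 74.66 dB(A).

75 dB(A)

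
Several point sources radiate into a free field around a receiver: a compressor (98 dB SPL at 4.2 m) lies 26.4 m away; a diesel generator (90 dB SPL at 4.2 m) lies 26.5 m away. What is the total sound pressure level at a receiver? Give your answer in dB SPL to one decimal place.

82.7 dB SPL

Apply inverse-square spreading to bring every level to the receiver, then sum 10^(L/10).
compressor: 98 − 20·log₁₀(26.4/4.2) = 98 − 15.97 = 82.03 dB SPL.
diesel generator: 90 − 20·log₁₀(26.5/4.2) = 90 − 16.00 = 74.00 dB SPL.
Σ 10^(L/10) = 1.848e+08 → L_total = 10·log₁₀(1.848e+08) = 82.67 dB SPL.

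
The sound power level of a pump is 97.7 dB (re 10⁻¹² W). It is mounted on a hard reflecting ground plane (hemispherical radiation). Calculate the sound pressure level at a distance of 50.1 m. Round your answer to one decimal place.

The power spreads over a hemisphere of area 2π·r², so L_p = L_w − 10·log₁₀(2π·r²).
2π·r² = 1.577e+04 m², 10·log₁₀ of that is 41.979 dB.
L_p = 97.7 − 41.979 = 55.72 dB.

55.7 dB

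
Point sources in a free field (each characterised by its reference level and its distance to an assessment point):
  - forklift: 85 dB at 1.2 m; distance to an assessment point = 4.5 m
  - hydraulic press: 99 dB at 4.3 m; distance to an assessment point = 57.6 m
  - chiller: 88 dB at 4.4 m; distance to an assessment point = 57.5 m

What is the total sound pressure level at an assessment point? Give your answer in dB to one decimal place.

Apply inverse-square spreading to bring every level to the receiver, then sum 10^(L/10).
forklift: 85 − 20·log₁₀(4.5/1.2) = 85 − 11.48 = 73.52 dB.
hydraulic press: 99 − 20·log₁₀(57.6/4.3) = 99 − 22.54 = 76.46 dB.
chiller: 88 − 20·log₁₀(57.5/4.4) = 88 − 22.32 = 65.68 dB.
Σ 10^(L/10) = 7.045e+07 → L_total = 10·log₁₀(7.045e+07) = 78.48 dB.

78.5 dB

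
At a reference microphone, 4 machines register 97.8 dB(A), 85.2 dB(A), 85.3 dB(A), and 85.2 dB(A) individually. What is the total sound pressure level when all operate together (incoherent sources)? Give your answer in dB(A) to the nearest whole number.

For uncorrelated sources the intensities add, so convert each level to linear form, sum, and take 10·log₁₀ of the total.
Σ 10^(L/10) = 10^(97.8/10) + 10^(85.2/10) + 10^(85.3/10) + 10^(85.2/10) = 7.027e+09.
L_total = 10·log₁₀(7.027e+09) = 98.47 dB(A).

98 dB(A)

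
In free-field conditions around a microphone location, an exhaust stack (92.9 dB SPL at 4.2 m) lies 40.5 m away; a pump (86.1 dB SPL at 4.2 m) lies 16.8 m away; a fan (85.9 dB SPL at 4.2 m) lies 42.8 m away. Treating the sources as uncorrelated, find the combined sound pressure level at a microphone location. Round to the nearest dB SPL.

77 dB SPL

Apply inverse-square spreading to bring every level to the receiver, then sum 10^(L/10).
exhaust stack: 92.9 − 20·log₁₀(40.5/4.2) = 92.9 − 19.68 = 73.22 dB SPL.
pump: 86.1 − 20·log₁₀(16.8/4.2) = 86.1 − 12.04 = 74.06 dB SPL.
fan: 85.9 − 20·log₁₀(42.8/4.2) = 85.9 − 20.16 = 65.74 dB SPL.
Σ 10^(L/10) = 5.018e+07 → L_total = 10·log₁₀(5.018e+07) = 77.01 dB SPL.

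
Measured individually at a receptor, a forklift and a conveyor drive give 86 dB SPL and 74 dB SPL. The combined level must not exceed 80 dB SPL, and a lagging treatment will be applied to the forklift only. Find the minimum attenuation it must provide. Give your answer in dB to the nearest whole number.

Everything except the forklift sums to 10^(74/10) = 2.512e+07 in linear terms, 74.00 dB SPL.
To meet 80 dB SPL overall, the treated forklift may contribute at most 10^(80/10) − 2.512e+07 = 7.488e+07, i.e. 78.74 dB SPL.
So the forklift must be reduced from 86 to 78.74 dB SPL: IL = 7.26 dB.

7 dB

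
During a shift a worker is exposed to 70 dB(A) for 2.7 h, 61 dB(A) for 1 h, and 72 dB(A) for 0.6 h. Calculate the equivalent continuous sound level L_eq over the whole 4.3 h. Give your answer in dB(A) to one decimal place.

The energy average is taken in the linear domain: L_eq = 10·log₁₀[(Σ tᵢ·10^(Lᵢ/10))/T], T = 4.3 h.
Σ tᵢ·10^(Lᵢ/10) = 2.7·10^(70/10) + 1·10^(61/10) + 0.6·10^(72/10) = 3.777e+07.
L_eq = 10·log₁₀(3.777e+07/4.3) = 69.44 dB(A).

69.4 dB(A)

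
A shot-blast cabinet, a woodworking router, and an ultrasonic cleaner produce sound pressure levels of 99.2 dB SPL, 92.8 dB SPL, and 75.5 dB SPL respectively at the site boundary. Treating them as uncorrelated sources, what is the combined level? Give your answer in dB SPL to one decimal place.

For uncorrelated sources the intensities add, so convert each level to linear form, sum, and take 10·log₁₀ of the total.
Σ 10^(L/10) = 10^(99.2/10) + 10^(92.8/10) + 10^(75.5/10) = 1.026e+10.
L_total = 10·log₁₀(1.026e+10) = 100.11 dB SPL.

100.1 dB SPL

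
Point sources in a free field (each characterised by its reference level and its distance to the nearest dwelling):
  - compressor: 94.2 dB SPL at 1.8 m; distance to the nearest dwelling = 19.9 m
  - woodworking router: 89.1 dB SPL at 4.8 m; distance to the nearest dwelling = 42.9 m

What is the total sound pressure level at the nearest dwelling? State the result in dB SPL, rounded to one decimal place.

75.0 dB SPL

First find each source's level at the receiver (point-source: −20·log₁₀(r/r_ref)), then combine on an intensity basis.
compressor: 94.2 − 20·log₁₀(19.9/1.8) = 94.2 − 20.87 = 73.33 dB SPL.
woodworking router: 89.1 − 20·log₁₀(42.9/4.8) = 89.1 − 19.02 = 70.08 dB SPL.
Σ 10^(L/10) = 3.170e+07 → L_total = 10·log₁₀(3.170e+07) = 75.01 dB SPL.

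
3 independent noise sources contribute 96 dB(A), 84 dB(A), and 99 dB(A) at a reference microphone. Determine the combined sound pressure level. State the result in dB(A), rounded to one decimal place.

100.9 dB(A)

For uncorrelated sources the intensities add, so convert each level to linear form, sum, and take 10·log₁₀ of the total.
Σ 10^(L/10) = 10^(96/10) + 10^(84/10) + 10^(99/10) = 1.218e+10.
L_total = 10·log₁₀(1.218e+10) = 100.85 dB(A).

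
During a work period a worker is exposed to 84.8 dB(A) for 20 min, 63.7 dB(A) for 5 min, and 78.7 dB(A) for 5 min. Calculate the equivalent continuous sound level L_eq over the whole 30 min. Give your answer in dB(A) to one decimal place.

83.3 dB(A)

The energy average is taken in the linear domain: L_eq = 10·log₁₀[(Σ tᵢ·10^(Lᵢ/10))/T], T = 30 min.
Σ tᵢ·10^(Lᵢ/10) = 20·10^(84.8/10) + 5·10^(63.7/10) + 5·10^(78.7/10) = 6.422e+09.
L_eq = 10·log₁₀(6.422e+09/30) = 83.31 dB(A).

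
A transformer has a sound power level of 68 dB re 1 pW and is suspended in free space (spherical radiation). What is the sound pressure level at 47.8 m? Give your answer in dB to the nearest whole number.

Free-field spherical radiation: L_p = L_w − 10·log₁₀(4π·r²), r = 47.8 m.
4π·r² = 2.871e+04 m², 10·log₁₀ of that is 44.581 dB.
L_p = 68 − 44.581 = 23.42 dB.

23 dB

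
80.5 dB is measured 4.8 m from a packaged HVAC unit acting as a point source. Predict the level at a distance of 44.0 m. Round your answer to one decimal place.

61.3 dB

Spherical spreading from a point source gives a 20·log₁₀(r₂/r₁) drop.
L₂ = 80.5 − 20·log₁₀(44.0/4.8) = 80.5 − 19.244 = 61.26 dB.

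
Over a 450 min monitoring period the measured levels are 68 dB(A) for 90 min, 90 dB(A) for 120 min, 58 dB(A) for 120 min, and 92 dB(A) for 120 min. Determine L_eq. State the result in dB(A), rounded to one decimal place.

88.4 dB(A)

Weight each interval's intensity by its duration and average over T = 450 min:
Σ tᵢ·10^(Lᵢ/10) = 90·10^(68/10) + 120·10^(90/10) + 120·10^(58/10) + 120·10^(92/10) = 3.108e+11.
L_eq = 10·log₁₀(3.108e+11/450) = 88.39 dB(A).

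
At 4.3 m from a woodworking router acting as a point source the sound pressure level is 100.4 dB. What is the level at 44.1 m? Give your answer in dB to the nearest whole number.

80 dB

Point-source attenuation: ΔL = 20·log₁₀(r₂/r₁) = 20·log₁₀(44.1/4.3) = 20.219 dB.
L₂ = 100.4 − 20·log₁₀(44.1/4.3) = 100.4 − 20.219 = 80.18 dB.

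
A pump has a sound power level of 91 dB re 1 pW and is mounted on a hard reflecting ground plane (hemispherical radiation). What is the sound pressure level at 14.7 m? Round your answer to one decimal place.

L_p = L_w − 10·log₁₀(2π·r²) with r = 14.7 m.
2π·r² = 1358 m², 10·log₁₀ of that is 31.328 dB.
L_p = 91 − 31.328 = 59.67 dB.

59.7 dB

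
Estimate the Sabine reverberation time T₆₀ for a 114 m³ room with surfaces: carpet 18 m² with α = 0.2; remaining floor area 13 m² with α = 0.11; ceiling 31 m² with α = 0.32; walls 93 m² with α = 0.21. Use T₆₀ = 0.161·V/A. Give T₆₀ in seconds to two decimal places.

A = Σ Sᵢαᵢ = 18·0.2 + 13·0.11 + 31·0.32 + 93·0.21 = 34.48 m².
T₆₀ = 0.161 × 114 / 34.48 = 0.532 s.

0.53 s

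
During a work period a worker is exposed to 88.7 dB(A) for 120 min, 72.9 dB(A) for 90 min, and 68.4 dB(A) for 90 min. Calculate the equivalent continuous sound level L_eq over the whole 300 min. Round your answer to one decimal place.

84.8 dB(A)

The energy average is taken in the linear domain: L_eq = 10·log₁₀[(Σ tᵢ·10^(Lᵢ/10))/T], T = 300 min.
Σ tᵢ·10^(Lᵢ/10) = 120·10^(88.7/10) + 90·10^(72.9/10) + 90·10^(68.4/10) = 9.133e+10.
L_eq = 10·log₁₀(9.133e+10/300) = 84.84 dB(A).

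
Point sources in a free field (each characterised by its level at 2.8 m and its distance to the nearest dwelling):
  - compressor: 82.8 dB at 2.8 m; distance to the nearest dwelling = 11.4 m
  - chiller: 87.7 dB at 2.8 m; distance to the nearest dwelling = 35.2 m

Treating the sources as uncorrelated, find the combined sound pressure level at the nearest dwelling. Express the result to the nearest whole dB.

Propagate each source to the receiver with L = L_ref − 20·log₁₀(r/r_ref), then add intensities.
compressor: 82.8 − 20·log₁₀(11.4/2.8) = 82.8 − 12.19 = 70.61 dB.
chiller: 87.7 − 20·log₁₀(35.2/2.8) = 87.7 − 21.99 = 65.71 dB.
Σ 10^(L/10) = 1.522e+07 → L_total = 10·log₁₀(1.522e+07) = 71.82 dB.

72 dB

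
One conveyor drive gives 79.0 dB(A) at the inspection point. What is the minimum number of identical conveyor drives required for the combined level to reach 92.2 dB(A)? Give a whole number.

N identical sources give L₁ + 10·log₁₀ N, so require 10·log₁₀ N ≥ 92.2 − 79.0 = 13.2 dB.
N ≥ 10^(13.2/10) = 20.893, so N = 21.

21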